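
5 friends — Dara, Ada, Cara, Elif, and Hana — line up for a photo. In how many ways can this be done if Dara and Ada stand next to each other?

48

Treat {Dara, Ada} as a single unit. There are 4 units to order, and the pair itself can be ordered 2 ways.
So the count is 2·(4)! = 48.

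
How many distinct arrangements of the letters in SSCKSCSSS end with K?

With the last slot taken by K, it remains to arrange the other 8 letters (SSCSCSSS).
Those 8 letters have C appearing twice and S appearing 6 times, giving (8)!/(6!·2!) = 28.

28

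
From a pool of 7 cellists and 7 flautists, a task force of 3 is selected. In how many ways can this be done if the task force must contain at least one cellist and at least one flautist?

Unrestricted: C(14,3) = 364 ways to pick any 3 of the 14.
Selections missing a whole group: no cellists → C(7,3) = 35; no flautists → C(7,3) = 35.
Both groups omitted at once is impossible, so 364 − 70 = 294.

294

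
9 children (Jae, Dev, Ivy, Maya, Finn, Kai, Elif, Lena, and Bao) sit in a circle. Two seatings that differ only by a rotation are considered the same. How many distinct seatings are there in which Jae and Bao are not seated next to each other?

30240

Without the restriction there are (8)! = 40320 seatings.
Seatings with Jae beside Bao: treat them as a block with 2 internal orders, giving 2 × (7)! = 10080.
Subtracting, 40320 − 10080 = 30240.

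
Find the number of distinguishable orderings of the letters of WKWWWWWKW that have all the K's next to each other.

Treat the 2 copies of K as a single block. The multiset to arrange is then {KK, W, W, W, W, W, W, W}, 8 items in all.
That gives (8)!/(7!) = 8 arrangements.

8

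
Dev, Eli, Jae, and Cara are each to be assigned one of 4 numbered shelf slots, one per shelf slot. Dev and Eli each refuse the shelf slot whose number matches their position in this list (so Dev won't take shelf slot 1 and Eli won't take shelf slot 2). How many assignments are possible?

Let Aᵢ (for i ∈ {1, 2}) be the placements that put person i in their forbidden shelf slot. Any j of these fix j positions, leaving (4−j)! ways to fill the rest, and there are C(2,j) ways to pick which j.
By inclusion–exclusion, the number of valid placements is Σ_{j=0}^{2} (−1)^j C(2,j)·(4−j)!.
Computing: 24 − 12 + 2 = 14.

14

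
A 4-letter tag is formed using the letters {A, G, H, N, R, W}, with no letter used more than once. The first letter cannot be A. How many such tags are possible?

The first letter has 6−1 = 5 choices (anything except A).
The remaining 3 letters are filled from the other 5 symbols without repetition: 5 × 4 × 3 = 60.
Total: 5 × 60 = 300.

300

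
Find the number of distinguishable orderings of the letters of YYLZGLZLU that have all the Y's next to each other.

Treat the 2 copies of Y as a single block. The multiset to arrange is then {YY, G, L, L, L, U, Z, Z}, 8 items in all.
That gives (8)!/(3!·2!) = 3360 arrangements.

3360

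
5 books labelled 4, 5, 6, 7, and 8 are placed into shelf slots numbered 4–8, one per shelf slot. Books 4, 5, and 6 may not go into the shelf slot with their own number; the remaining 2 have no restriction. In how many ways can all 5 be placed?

Let Aᵢ (for i ∈ {4, 5, 6}) be the placements that put book i in its forbidden shelf slot. Any j of these fix j positions, leaving (5−j)! ways to fill the rest, and there are C(3,j) ways to pick which j.
By inclusion–exclusion, the number of valid placements is Σ_{j=0}^{3} (−1)^j C(3,j)·(5−j)!.
Computing: 120 − 72 + 18 − 2 = 64.

64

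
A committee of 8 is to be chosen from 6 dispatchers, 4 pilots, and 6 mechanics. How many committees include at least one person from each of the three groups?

12285

With no constraint there are C(16,8) = 12870 possible selections.
Subtract selections that omit an entire group: no dispatchers → C(10,8) = 45; no pilots → C(12,8) = 495; no mechanics → C(10,8) = 45.
Add back selections omitting two groups (i.e. drawn from a single group): C(6,8) + C(4,8) + C(6,8) = 0.
By inclusion–exclusion: 12870 − 585 + 0 = 12285.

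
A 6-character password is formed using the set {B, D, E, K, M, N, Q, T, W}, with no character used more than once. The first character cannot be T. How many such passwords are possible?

53760

The first character has 9−1 = 8 choices (anything except T).
The remaining 5 characters are filled from the other 8 symbols without repetition: 8 × 7 × 6 × 5 × 4 = 6720.
Total: 8 × 6720 = 53760.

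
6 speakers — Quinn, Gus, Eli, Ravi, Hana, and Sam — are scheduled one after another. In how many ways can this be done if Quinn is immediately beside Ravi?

240

Treat {Quinn, Ravi} as a single unit. There are 5 units to order, and the pair itself can be ordered 2 ways.
So the count is 2·(5)! = 240.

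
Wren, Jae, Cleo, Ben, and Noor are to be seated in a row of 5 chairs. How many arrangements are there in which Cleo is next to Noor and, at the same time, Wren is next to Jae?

24

Treat {Cleo,Noor} as one block (2 orders) and {Wren,Jae} as another (2 orders).
That leaves 3 units to arrange: 2 × 2 × 3! = 4 × 6 = 24.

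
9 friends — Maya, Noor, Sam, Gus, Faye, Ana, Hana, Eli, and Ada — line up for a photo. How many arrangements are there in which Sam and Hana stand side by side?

Place the 7 others and the Sam-Hana pair as 8 objects in a line; the pair has 2 internal arrangements.
That gives 2 × 8! = 2 × 40320 = 80640.

80640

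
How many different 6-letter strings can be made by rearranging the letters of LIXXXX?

LIXXXX has 6 letters with X appearing 4 times.
So there are 6! / (4!) = 30 distinguishable arrangements.

30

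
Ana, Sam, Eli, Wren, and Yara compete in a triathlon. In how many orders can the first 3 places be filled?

60

This is an ordered selection of 3 from 5: P(5,3).
That gives 5 × 4 × 3 = 60.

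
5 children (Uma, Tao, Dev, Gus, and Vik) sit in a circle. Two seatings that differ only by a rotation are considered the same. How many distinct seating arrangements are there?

24

Around a circle, 5 distinct people have 5!/5 = (4)! = 24 rotationally distinct seatings.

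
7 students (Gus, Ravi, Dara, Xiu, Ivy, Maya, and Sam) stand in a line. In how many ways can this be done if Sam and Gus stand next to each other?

Glue Sam and Gus into one block (2 internal orders), leaving 6 units to arrange in a row.
So the count is 2·(6)! = 1440.

1440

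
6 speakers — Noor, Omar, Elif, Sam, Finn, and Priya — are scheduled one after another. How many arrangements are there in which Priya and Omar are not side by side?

480

Of the 6! = 720 arrangements, those with Priya and Omar adjacent number 2 × 5! = 240 (treat the pair as a block with 2 internal orders).
Complementary counting: 720 − 240 = 480.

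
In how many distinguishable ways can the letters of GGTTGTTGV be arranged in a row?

The 9 letters of GGTTGTTGV have repeats: G appearing 4 times and T appearing 4 times.
The number of distinct arrangements is 9!/(4!·4!) = 362880/576 = 630.

630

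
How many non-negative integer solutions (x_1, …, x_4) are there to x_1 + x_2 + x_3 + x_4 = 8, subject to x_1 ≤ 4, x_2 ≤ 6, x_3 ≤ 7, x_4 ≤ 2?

By stars and bars, unrestricted non-negative solutions to x_1+…+x_4 = 8 number C(8+3,3) = 165.
Subtract solutions that violate a single cap (substitute x_i' = x_i − (cap_i+1)): x_1 ≥ 5 gives C(6,3) = 20; x_2 ≥ 7 gives C(4,3) = 4; x_3 ≥ 8 gives C(3,3) = 1; x_4 ≥ 3 gives C(8,3) = 56. Together 81.
Add back pairs where two caps are both exceeded: 0 + 0 + 1 + 0 + 0 + 0 = 1.
By inclusion–exclusion the count is 165 − 81 + 1 = 85.

85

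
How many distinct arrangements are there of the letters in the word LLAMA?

The 5 letters of LLAMA have repeats: A appearing twice and L appearing twice.
So there are 5! / (2!·2!) = 30 distinguishable arrangements.

30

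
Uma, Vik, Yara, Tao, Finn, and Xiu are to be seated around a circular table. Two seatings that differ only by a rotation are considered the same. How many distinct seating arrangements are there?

Fix one person's seat to break rotational symmetry; the remaining 5 people can be arranged in (5)! = 120 ways.

120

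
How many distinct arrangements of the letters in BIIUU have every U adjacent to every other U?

Treat the 2 copies of U as a single block. The multiset to arrange is then {UU, B, I, I}, 4 items in all.
That gives (4)!/(2!) = 12 arrangements.

12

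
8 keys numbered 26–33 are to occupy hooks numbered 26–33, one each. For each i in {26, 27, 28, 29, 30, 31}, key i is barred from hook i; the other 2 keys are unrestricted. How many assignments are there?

Let Aᵢ (for 26 ≤ i ≤ 31) be the placements that put key i in its forbidden hook. Any j of these fix j positions, leaving (8−j)! ways to fill the rest, and there are C(6,j) ways to pick which j.
By inclusion–exclusion, the number of valid placements is Σ_{j=0}^{6} (−1)^j C(6,j)·(8−j)!.
Computing: 40320 − 30240 + 10800 − 2400 + 360 − 36 + 2 = 18806.

18806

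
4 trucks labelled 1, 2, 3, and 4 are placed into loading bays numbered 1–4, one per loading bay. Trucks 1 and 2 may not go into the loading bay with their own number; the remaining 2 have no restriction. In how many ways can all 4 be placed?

Let Aᵢ (for i ∈ {1, 2}) be the placements that put truck i in its forbidden loading bay. Any j of these fix j positions, leaving (4−j)! ways to fill the rest, and there are C(2,j) ways to pick which j.
By inclusion–exclusion, the number of valid placements is Σ_{j=0}^{2} (−1)^j C(2,j)·(4−j)!.
Computing: 24 − 12 + 2 = 14.

14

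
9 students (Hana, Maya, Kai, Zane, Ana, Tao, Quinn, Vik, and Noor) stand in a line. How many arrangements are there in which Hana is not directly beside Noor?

There are 9! = 362880 arrangements in all. If Hana and Noor are adjacent, merging them into one block gives 2·(8)! = 80640 arrangements.
So 362880 − 80640 = 282240 arrangements keep them apart.

282240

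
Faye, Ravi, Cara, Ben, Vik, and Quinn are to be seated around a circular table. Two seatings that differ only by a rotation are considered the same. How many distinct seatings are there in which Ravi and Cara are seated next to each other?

48

Glue Ravi and Cara into a block (2 internal orders). Seating 5 units around a circle gives (4)! arrangements.
So 2 × (4)! = 2 × 24 = 48.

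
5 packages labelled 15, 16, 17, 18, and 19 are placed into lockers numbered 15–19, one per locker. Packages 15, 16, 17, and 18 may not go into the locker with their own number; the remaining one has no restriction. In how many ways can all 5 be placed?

53

Let Aᵢ (for 15 ≤ i ≤ 18) be the placements that put package i in its forbidden locker. Any j of these fix j positions, leaving (5−j)! ways to fill the rest, and there are C(4,j) ways to pick which j.
By inclusion–exclusion, the number of valid placements is Σ_{j=0}^{4} (−1)^j C(4,j)·(5−j)!.
Computing: 120 − 96 + 36 − 8 + 1 = 53.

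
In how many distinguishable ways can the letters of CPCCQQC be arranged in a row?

The 7 letters of CPCCQQC have repeats: C appearing 4 times and Q appearing twice.
So there are 7! / (4!·2!) = 105 distinguishable arrangements.

105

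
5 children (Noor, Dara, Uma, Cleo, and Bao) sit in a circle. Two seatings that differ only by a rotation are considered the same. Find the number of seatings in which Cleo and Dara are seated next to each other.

12

Glue Cleo and Dara into a block (2 internal orders). Seating 4 units around a circle gives (3)! arrangements.
So 2 × (3)! = 2 × 6 = 12.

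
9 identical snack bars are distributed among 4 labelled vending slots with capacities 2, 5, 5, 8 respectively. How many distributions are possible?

Ignoring the caps, the number of non-negative solutions to x_1+…+x_4 = 9 is C(12,3) = 220.
Subtract solutions that violate a single cap (substitute x_i' = x_i − (cap_i+1)): x_1 ≥ 3 gives C(9,3) = 84; x_2 ≥ 6 gives C(6,3) = 20; x_3 ≥ 6 gives C(6,3) = 20; x_4 ≥ 9 gives C(3,3) = 1. Together 125.
Add back pairs where two caps are both exceeded: 1 + 1 + 0 + 0 + 0 + 0 = 2.
By inclusion–exclusion the count is 220 − 125 + 2 = 97.

97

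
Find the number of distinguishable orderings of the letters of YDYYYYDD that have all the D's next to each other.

6

Treat the 3 copies of D as a single block. The multiset to arrange is then {DDD, Y, Y, Y, Y, Y}, 6 items in all.
That gives (6)!/(5!) = 6 arrangements.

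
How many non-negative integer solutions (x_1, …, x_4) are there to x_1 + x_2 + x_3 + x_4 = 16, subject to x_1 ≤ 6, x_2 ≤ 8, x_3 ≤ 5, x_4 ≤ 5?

Without the upper bounds there are C(19,3) = 969 ways to split 16 among 4 variables.
Subtract solutions that violate a single cap (substitute x_i' = x_i − (cap_i+1)): x_1 ≥ 7 gives C(12,3) = 220; x_2 ≥ 9 gives C(10,3) = 120; x_3 ≥ 6 gives C(13,3) = 286; x_4 ≥ 6 gives C(13,3) = 286. Together 912.
Add back pairs where two caps are both exceeded: 1 + 20 + 20 + 4 + 4 + 35 = 84.
By inclusion–exclusion the count is 969 − 912 + 84 = 141.

141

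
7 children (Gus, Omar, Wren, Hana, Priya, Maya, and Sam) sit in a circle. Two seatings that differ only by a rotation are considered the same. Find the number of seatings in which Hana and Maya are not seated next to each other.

Without the restriction there are (6)! = 720 seatings.
Seatings with Hana beside Maya: treat them as a block with 2 internal orders, giving 2 × (5)! = 240.
Subtracting, 720 − 240 = 480.

480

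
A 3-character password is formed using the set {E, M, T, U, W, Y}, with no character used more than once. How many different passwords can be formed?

This is a permutation of 3 out of 6: P(6,3) = 6!/3!.
6 × 5 × 4 = 120.

120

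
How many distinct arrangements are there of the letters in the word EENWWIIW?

EENWWIIW has 8 letters with E appearing twice, I appearing twice, and W appearing 3 times.
The number of distinct arrangements is 8!/(3!·2!·2!) = 40320/24 = 1680.

1680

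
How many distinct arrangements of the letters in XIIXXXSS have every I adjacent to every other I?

Treat the 2 copies of I as a single block. The multiset to arrange is then {II, S, S, X, X, X, X}, 7 items in all.
That gives (7)!/(4!·2!) = 105 arrangements.

105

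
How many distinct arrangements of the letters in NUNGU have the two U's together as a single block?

12

Treat the 2 copies of U as a single block. The multiset to arrange is then {UU, G, N, N}, 4 items in all.
That gives (4)!/(2!) = 12 arrangements.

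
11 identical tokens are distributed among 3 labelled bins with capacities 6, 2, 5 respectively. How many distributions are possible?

6

Without the upper bounds there are C(13,2) = 78 ways to split 11 among 3 bins.
Subtract solutions that violate a single cap (substitute x_i' = x_i − (cap_i+1)): x_1 ≥ 7 gives C(6,2) = 15; x_2 ≥ 3 gives C(10,2) = 45; x_3 ≥ 6 gives C(7,2) = 21. Together 81.
Add back pairs where two caps are both exceeded: 3 + 0 + 6 = 9.
By inclusion–exclusion the count is 78 − 81 + 9 = 6.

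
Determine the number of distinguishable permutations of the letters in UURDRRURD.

1260

Letter multiplicities in UURDRRURD: D×2, R×4, U×3.
Dividing 9! = 362880 by 4!·3!·2! = 288 for the repeated letters gives 1260.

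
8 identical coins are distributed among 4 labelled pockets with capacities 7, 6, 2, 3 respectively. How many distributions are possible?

73

Without the upper bounds there are C(11,3) = 165 ways to split 8 among 4 pockets.
Subtract solutions that violate a single cap (substitute x_i' = x_i − (cap_i+1)): x_1 ≥ 8 gives C(3,3) = 1; x_2 ≥ 7 gives C(4,3) = 4; x_3 ≥ 3 gives C(8,3) = 56; x_4 ≥ 4 gives C(7,3) = 35. Together 96.
Add back pairs where two caps are both exceeded: 0 + 0 + 0 + 0 + 0 + 4 = 4.
By inclusion–exclusion the count is 165 − 96 + 4 = 73.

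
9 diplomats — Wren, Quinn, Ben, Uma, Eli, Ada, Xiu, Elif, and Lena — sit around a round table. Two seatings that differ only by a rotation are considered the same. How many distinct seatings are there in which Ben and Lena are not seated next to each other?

30240

Without the restriction there are (8)! = 40320 seatings.
Seatings with Ben beside Lena: treat them as a block with 2 internal orders, giving 2 × (7)! = 10080.
Subtracting, 40320 − 10080 = 30240.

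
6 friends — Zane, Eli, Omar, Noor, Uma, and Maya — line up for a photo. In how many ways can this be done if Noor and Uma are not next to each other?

480

Of the 6! = 720 arrangements, those with Noor and Uma adjacent number 2 × 5! = 240 (treat the pair as a block with 2 internal orders).
So 720 − 240 = 480 arrangements keep them apart.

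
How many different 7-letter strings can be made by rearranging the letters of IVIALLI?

420

IVIALLI has 7 letters with I appearing 3 times and L appearing twice.
The number of distinct arrangements is 7!/(3!·2!) = 5040/12 = 420.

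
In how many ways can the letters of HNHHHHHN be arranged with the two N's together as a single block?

Treat the 2 copies of N as a single block. The multiset to arrange is then {NN, H, H, H, H, H, H}, 7 items in all.
That gives (7)!/(6!) = 7 arrangements.

7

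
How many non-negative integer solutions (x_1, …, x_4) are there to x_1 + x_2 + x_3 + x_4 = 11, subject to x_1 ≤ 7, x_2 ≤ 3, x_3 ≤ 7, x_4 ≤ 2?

By stars and bars, unrestricted non-negative solutions to x_1+…+x_4 = 11 number C(11+3,3) = 364.
Subtract solutions that violate a single cap (substitute x_i' = x_i − (cap_i+1)): x_1 ≥ 8 gives C(6,3) = 20; x_2 ≥ 4 gives C(10,3) = 120; x_3 ≥ 8 gives C(6,3) = 20; x_4 ≥ 3 gives C(11,3) = 165. Together 325.
Add back pairs where two caps are both exceeded: 0 + 0 + 1 + 0 + 35 + 1 = 37.
By inclusion–exclusion the count is 364 − 325 + 37 = 76.

76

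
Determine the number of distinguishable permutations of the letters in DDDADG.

Letter multiplicities in DDDADG: A×1, D×4, G×1.
The number of distinct arrangements is 6!/(4!) = 720/24 = 30.

30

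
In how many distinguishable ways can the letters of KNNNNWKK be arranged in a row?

280

Letter multiplicities in KNNNNWKK: K×3, N×4, W×1.
Dividing 8! = 40320 by 4!·3! = 144 for the repeated letters gives 280.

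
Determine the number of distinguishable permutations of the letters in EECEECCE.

56

EECEECCE has 8 letters with C appearing 3 times and E appearing 5 times.
The number of distinct arrangements is 8!/(5!·3!) = 40320/720 = 56.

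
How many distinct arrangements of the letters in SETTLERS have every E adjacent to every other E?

Treat the 2 copies of E as a single block. The multiset to arrange is then {EE, L, R, S, S, T, T}, 7 items in all.
That gives (7)!/(2!·2!) = 1260 arrangements.

1260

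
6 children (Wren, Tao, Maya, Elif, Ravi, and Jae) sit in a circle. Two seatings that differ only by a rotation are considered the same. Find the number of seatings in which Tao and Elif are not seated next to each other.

Without the restriction there are (5)! = 120 seatings.
Seatings with Tao beside Elif: treat them as a block with 2 internal orders, giving 2 × (4)! = 48.
Subtracting, 120 − 48 = 72.

72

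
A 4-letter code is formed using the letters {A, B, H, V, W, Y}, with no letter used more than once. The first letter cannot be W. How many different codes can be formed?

The first letter has 6−1 = 5 choices (anything except W).
The remaining 3 letters are filled from the other 5 symbols without repetition: 5 × 4 × 3 = 60.
Total: 5 × 60 = 300.

300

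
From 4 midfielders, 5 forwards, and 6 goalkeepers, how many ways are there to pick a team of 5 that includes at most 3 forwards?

2952

Split by how many forwards are chosen (0 through 3).
Sum: C(5,0)·C(10,5) + C(5,1)·C(10,4) + C(5,2)·C(10,3) + C(5,3)·C(10,2) = 252 + 1050 + 1200 + 450 = 2952.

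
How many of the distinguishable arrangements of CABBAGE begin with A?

With the first slot taken by A, it remains to arrange the other 6 letters (CBBAGE).
Those 6 letters have B appearing twice, giving (6)!/(2!) = 360.

360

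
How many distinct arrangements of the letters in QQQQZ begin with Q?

With the first slot taken by Q, it remains to arrange the other 4 letters (QQQZ).
Those 4 letters have Q appearing 3 times, giving (4)!/(3!) = 4.

4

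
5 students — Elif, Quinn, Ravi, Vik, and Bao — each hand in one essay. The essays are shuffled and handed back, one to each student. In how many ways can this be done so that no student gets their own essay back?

Let Aᵢ be the assignments in which student i gets their own essay. We want the size of the complement of A₁∪…∪A_5.
By inclusion–exclusion this is Σ_{j=0}^{5} (−1)^j C(5,j)·(5−j)!.
Computing: 120 − 120 + 60 − 20 + 5 − 1 = 44.

44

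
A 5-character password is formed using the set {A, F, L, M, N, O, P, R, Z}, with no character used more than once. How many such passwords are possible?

Choose and order 5 of the 9 symbols: the first character has 9 options, the next 8, and so on down to 5.
That product is 9 × 8 × 7 × 6 × 5 = 15120.

15120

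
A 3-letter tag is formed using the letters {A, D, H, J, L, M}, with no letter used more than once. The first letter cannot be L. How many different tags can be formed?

The first letter has 6−1 = 5 choices (anything except L).
The remaining 2 letters are filled from the other 5 symbols without repetition: 5 × 4 = 20.
Total: 5 × 20 = 100.

100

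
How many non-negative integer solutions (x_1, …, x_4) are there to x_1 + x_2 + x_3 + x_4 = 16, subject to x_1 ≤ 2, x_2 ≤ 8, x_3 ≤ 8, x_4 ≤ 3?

42

Without the upper bounds there are C(19,3) = 969 ways to split 16 among 4 variables.
Subtract solutions that violate a single cap (substitute x_i' = x_i − (cap_i+1)): x_1 ≥ 3 gives C(16,3) = 560; x_2 ≥ 9 gives C(10,3) = 120; x_3 ≥ 9 gives C(10,3) = 120; x_4 ≥ 4 gives C(15,3) = 455. Together 1255.
Add back pairs where two caps are both exceeded: 35 + 35 + 220 + 0 + 20 + 20 = 330.
Subtract triples: 0 + 1 + 1 + 0 = 2.
By inclusion–exclusion the count is 969 − 1255 + 330 − 2 = 42.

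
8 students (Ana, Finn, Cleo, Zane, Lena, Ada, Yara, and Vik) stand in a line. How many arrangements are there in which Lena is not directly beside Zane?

Of the 8! = 40320 arrangements, those with Lena and Zane adjacent number 2 × 7! = 10080 (treat the pair as a block with 2 internal orders).
So 40320 − 10080 = 30240 arrangements keep them apart.

30240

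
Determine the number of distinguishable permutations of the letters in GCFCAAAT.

3360

Letter multiplicities in GCFCAAAT: A×3, C×2, F×1, G×1, T×1.
Dividing 8! = 40320 by 3!·2! = 12 for the repeated letters gives 3360.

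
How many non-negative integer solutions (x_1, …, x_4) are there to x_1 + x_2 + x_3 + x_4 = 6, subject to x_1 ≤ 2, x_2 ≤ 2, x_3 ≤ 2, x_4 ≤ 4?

23

By stars and bars, unrestricted non-negative solutions to x_1+…+x_4 = 6 number C(6+3,3) = 84.
Subtract solutions that violate a single cap (substitute x_i' = x_i − (cap_i+1)): x_1 ≥ 3 gives C(6,3) = 20; x_2 ≥ 3 gives C(6,3) = 20; x_3 ≥ 3 gives C(6,3) = 20; x_4 ≥ 5 gives C(4,3) = 4. Together 64.
Add back pairs where two caps are both exceeded: 1 + 1 + 0 + 1 + 0 + 0 = 3.
By inclusion–exclusion the count is 84 − 64 + 3 = 23.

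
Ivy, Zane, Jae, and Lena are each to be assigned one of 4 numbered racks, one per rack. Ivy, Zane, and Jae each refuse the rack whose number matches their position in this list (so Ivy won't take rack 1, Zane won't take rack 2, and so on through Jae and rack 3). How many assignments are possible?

11

Let Aᵢ (for i ∈ {1, 2, 3}) be the placements that put person i in their forbidden rack. Any j of these fix j positions, leaving (4−j)! ways to fill the rest, and there are C(3,j) ways to pick which j.
By inclusion–exclusion, the number of valid placements is Σ_{j=0}^{3} (−1)^j C(3,j)·(4−j)!.
Computing: 24 − 18 + 6 − 1 = 11.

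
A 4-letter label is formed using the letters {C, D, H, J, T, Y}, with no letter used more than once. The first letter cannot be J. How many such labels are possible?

The first letter has 6−1 = 5 choices (anything except J).
The remaining 3 letters are filled from the other 5 symbols without repetition: 5 × 4 × 3 = 60.
Total: 5 × 60 = 300.

300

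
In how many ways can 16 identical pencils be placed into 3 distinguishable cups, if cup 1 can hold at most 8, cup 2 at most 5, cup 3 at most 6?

By stars and bars, unrestricted non-negative solutions to x_1+…+x_3 = 16 number C(16+2,2) = 153.
Subtract solutions that violate a single cap (substitute x_i' = x_i − (cap_i+1)): x_1 ≥ 9 gives C(9,2) = 36; x_2 ≥ 6 gives C(12,2) = 66; x_3 ≥ 7 gives C(11,2) = 55. Together 157.
Add back pairs where two caps are both exceeded: 3 + 1 + 10 = 14.
By inclusion–exclusion the count is 153 − 157 + 14 = 10.

10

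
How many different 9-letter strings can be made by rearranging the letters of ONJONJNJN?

ONJONJNJN has 9 letters with J appearing 3 times, N appearing 4 times, and O appearing twice.
The number of distinct arrangements is 9!/(4!·3!·2!) = 362880/288 = 1260.

1260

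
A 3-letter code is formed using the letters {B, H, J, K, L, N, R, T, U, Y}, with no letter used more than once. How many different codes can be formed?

720

Choose and order 3 of the 10 symbols: the first letter has 10 options, the next 9, then 8.
10 × 9 × 8 = 720.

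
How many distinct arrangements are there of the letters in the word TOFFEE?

180

The 6 letters of TOFFEE have repeats: E appearing twice and F appearing twice.
So there are 6! / (2!·2!) = 180 distinguishable arrangements.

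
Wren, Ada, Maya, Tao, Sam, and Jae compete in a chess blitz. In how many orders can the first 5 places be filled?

720

There are 6 choices for 1st place, 5 for 2nd, and so on down to 2 for position 5.
That gives 6 × 5 × 4 × 3 × 2 = 720.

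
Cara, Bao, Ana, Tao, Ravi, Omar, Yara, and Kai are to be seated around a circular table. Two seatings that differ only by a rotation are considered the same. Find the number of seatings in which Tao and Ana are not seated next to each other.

All circular seatings of 8 people number (7)! = 5040.
Seatings with Tao beside Ana: treat them as a block with 2 internal orders, giving 2 × (6)! = 1440.
Subtracting, 5040 − 1440 = 3600.

3600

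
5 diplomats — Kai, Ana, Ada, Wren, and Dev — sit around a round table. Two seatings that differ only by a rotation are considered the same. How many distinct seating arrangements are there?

24

Fix one person's seat to break rotational symmetry; the remaining 4 people can be arranged in (4)! = 24 ways.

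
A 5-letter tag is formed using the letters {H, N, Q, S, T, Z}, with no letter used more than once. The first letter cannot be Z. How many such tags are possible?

The first letter has 6−1 = 5 choices (anything except Z).
The remaining 4 letters are filled from the other 5 symbols without repetition: 5 × 4 × 3 × 2 = 120.
Total: 5 × 120 = 600.

600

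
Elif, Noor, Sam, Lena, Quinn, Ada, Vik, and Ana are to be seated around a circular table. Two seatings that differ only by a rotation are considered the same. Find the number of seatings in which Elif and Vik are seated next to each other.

1440

Treat {Elif, Vik} as one unit (2 internal orders) and seat the resulting 7 units around the table: (6)! circular arrangements.
So 2 × (6)! = 2 × 720 = 1440.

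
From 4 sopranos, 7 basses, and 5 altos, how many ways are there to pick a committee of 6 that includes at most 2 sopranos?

7062

Split by how many sopranos are chosen (0 through 2).
Sum: C(4,0)·C(12,6) + C(4,1)·C(12,5) + C(4,2)·C(12,4) = 924 + 3168 + 2970 = 7062.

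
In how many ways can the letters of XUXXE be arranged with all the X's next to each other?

Treat the 3 copies of X as a single block. The multiset to arrange is then {XXX, E, U}, 3 items in all.
All 3 items are distinct, so there are (3)! = 6 arrangements.

6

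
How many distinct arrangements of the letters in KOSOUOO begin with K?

30

With the first slot taken by K, it remains to arrange the other 6 letters (OSOUOO).
Those 6 letters have O appearing 4 times, giving (6)!/(4!) = 30.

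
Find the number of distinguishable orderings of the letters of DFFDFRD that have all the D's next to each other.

Treat the 3 copies of D as a single block. The multiset to arrange is then {DDD, F, F, F, R}, 5 items in all.
That gives (5)!/(3!) = 20 arrangements.

20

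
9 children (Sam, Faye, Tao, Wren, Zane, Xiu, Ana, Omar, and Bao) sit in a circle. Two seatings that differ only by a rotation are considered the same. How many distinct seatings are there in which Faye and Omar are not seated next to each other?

All circular seatings of 9 people number (8)! = 40320.
Seatings with Faye beside Omar: treat them as a block with 2 internal orders, giving 2 × (7)! = 10080.
Subtracting, 40320 − 10080 = 30240.

30240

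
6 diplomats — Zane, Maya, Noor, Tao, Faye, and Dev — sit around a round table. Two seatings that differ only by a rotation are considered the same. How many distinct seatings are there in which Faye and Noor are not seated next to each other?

Without the restriction there are (5)! = 120 seatings.
Seatings with Faye beside Noor: treat them as a block with 2 internal orders, giving 2 × (4)! = 48.
Subtracting, 120 − 48 = 72.

72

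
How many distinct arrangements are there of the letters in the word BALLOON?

1260

Letter multiplicities in BALLOON: A×1, B×1, L×2, N×1, O×2.
Dividing 7! = 5040 by 2!·2! = 4 for the repeated letters gives 1260.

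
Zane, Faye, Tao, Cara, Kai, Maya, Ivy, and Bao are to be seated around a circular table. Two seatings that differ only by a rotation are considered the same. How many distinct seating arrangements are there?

Seat Zane anywhere (absorbing the rotational symmetry), then permute the other 7: (7)! = 5040.

5040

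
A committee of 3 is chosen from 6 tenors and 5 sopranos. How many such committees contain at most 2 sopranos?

155

Split by how many sopranos are chosen (0 through 2).
Sum: C(5,0)·C(6,3) + C(5,1)·C(6,2) + C(5,2)·C(6,1) = 20 + 75 + 60 = 155.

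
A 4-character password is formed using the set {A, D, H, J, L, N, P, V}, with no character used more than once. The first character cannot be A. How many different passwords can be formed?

1470

The first character has 8−1 = 7 choices (anything except A).
The remaining 3 characters are filled from the other 7 symbols without repetition: 7 × 6 × 5 = 210.
Total: 7 × 210 = 1470.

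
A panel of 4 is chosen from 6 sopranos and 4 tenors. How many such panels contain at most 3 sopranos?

Split by how many sopranos are chosen (0 through 3).
Sum: C(6,0)·C(4,4) + C(6,1)·C(4,3) + C(6,2)·C(4,2) + C(6,3)·C(4,1) = 1 + 24 + 90 + 80 = 195.

195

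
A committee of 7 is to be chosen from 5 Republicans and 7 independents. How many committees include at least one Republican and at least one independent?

791

Unrestricted: C(12,7) = 792 ways to pick any 7 of the 12.
Selections missing a whole group: no Republicans → C(7,7) = 1; no independents → C(5,7) = 0.
Both groups omitted at once is impossible, so 792 − 1 = 791.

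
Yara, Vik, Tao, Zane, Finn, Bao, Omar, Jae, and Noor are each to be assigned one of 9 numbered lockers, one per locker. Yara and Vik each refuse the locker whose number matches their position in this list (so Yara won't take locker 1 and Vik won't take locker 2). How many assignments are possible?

Let Aᵢ (for i ∈ {1, 2}) be the placements that put person i in their forbidden locker. Any j of these fix j positions, leaving (9−j)! ways to fill the rest, and there are C(2,j) ways to pick which j.
By inclusion–exclusion, the number of valid placements is Σ_{j=0}^{2} (−1)^j C(2,j)·(9−j)!.
Computing: 362880 − 80640 + 5040 = 287280.

287280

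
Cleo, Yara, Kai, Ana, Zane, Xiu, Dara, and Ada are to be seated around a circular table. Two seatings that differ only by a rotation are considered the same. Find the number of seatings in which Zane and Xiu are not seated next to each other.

All circular seatings of 8 people number (7)! = 5040.
Those with Zane next to Xiu: fuse the pair into one unit and seat 7 units around a circle — 2·(6)! = 1440.
Subtracting, 5040 − 1440 = 3600.

3600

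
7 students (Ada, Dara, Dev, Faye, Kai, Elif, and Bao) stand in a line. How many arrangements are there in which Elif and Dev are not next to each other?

Of the 7! = 5040 arrangements, those with Elif and Dev adjacent number 2 × 6! = 1440 (treat the pair as a block with 2 internal orders).
So 5040 − 1440 = 3600 arrangements keep them apart.

3600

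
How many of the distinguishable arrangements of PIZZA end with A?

12

Fix A in the last position and arrange the remaining 4 letters.
Those 4 letters have Z appearing twice, giving (4)!/(2!) = 12.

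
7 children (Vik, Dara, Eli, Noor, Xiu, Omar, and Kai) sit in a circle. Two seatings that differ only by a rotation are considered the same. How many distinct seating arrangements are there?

720

Fix one person's seat to break rotational symmetry; the remaining 6 people can be arranged in (6)! = 720 ways.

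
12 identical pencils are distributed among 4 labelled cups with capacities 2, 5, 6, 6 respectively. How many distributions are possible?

79

Without the upper bounds there are C(15,3) = 455 ways to split 12 among 4 cups.
Subtract solutions that violate a single cap (substitute x_i' = x_i − (cap_i+1)): x_1 ≥ 3 gives C(12,3) = 220; x_2 ≥ 6 gives C(9,3) = 84; x_3 ≥ 7 gives C(8,3) = 56; x_4 ≥ 7 gives C(8,3) = 56. Together 416.
Add back pairs where two caps are both exceeded: 20 + 10 + 10 + 0 + 0 + 0 = 40.
By inclusion–exclusion the count is 455 − 416 + 40 = 79.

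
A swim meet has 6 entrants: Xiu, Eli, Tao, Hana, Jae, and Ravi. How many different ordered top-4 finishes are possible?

360

This is an ordered selection of 4 from 6: P(6,4).
That gives 6 × 5 × 4 × 3 = 360.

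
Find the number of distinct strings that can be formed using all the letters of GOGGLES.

840

The 7 letters of GOGGLES have repeats: G appearing 3 times.
Dividing 7! = 5040 by 3! = 6 for the repeated letters gives 840.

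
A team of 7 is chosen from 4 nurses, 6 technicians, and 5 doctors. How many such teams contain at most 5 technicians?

6426

Split by how many technicians are chosen (0 through 5).
Sum: C(6,0)·C(9,7) + C(6,1)·C(9,6) + C(6,2)·C(9,5) + C(6,3)·C(9,4) + C(6,4)·C(9,3) + C(6,5)·C(9,2) = 36 + 504 + 1890 + 2520 + 1260 + 216 = 6426.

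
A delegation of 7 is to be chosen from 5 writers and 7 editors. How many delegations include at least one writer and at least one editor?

791

Total 7-person selections from all 12: C(12,7) = 792.
Selections missing a whole group: no writers → C(7,7) = 1; no editors → C(5,7) = 0.
Both groups omitted at once is impossible, so 792 − 1 = 791.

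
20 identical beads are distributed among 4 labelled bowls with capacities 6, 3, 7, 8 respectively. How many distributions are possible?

34

Without the upper bounds there are C(23,3) = 1771 ways to split 20 among 4 bowls.
Subtract solutions that violate a single cap (substitute x_i' = x_i − (cap_i+1)): x_1 ≥ 7 gives C(16,3) = 560; x_2 ≥ 4 gives C(19,3) = 969; x_3 ≥ 8 gives C(15,3) = 455; x_4 ≥ 9 gives C(14,3) = 364. Together 2348.
Add back pairs where two caps are both exceeded: 220 + 56 + 35 + 165 + 120 + 20 = 616.
Subtract triples: 4 + 1 + 0 + 0 = 5.
By inclusion–exclusion the count is 1771 − 2348 + 616 − 5 = 34.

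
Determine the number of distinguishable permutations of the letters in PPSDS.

Letter multiplicities in PPSDS: D×1, P×2, S×2.
Dividing 5! = 120 by 2!·2! = 4 for the repeated letters gives 30.

30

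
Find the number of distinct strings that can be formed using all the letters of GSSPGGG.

GSSPGGG has 7 letters with G appearing 4 times and S appearing twice.
So there are 7! / (4!·2!) = 105 distinguishable arrangements.

105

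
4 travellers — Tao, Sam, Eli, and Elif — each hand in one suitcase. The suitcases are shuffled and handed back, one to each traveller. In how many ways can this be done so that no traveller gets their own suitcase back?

Let Aᵢ be the assignments in which traveller i gets their own suitcase. We want the size of the complement of A₁∪…∪A_4.
By inclusion–exclusion this is Σ_{j=0}^{4} (−1)^j C(4,j)·(4−j)!.
Computing: 24 − 24 + 12 − 4 + 1 = 9.

9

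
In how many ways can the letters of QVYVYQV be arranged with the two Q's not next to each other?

There are 7!/(3!·2!·2!) = 210 arrangements of QVYVYQV in total.
If the two Q's are adjacent, glue them into one block, leaving 6 items to arrange: (6)!/(3!·2!) = 60 ways.
Hence 210 − 60 = 150.

150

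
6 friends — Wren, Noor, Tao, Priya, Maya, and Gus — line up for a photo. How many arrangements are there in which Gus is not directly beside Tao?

480

There are 6! = 720 arrangements in all. If Gus and Tao are adjacent, merging them into one block gives 2·(5)! = 240 arrangements.
So 720 − 240 = 480 arrangements keep them apart.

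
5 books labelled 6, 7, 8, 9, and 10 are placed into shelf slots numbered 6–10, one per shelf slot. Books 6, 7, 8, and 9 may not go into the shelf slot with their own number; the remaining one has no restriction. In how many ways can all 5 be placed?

Let Aᵢ (for 6 ≤ i ≤ 9) be the placements that put book i in its forbidden shelf slot. Any j of these fix j positions, leaving (5−j)! ways to fill the rest, and there are C(4,j) ways to pick which j.
By inclusion–exclusion, the number of valid placements is Σ_{j=0}^{4} (−1)^j C(4,j)·(5−j)!.
Computing: 120 − 96 + 36 − 8 + 1 = 53.

53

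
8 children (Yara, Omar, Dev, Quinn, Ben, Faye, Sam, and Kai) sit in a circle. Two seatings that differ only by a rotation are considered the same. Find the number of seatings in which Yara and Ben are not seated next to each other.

3600

All circular seatings of 8 people number (7)! = 5040.
Those with Yara next to Ben: fuse the pair into one unit and seat 7 units around a circle — 2·(6)! = 1440.
Subtracting, 5040 − 1440 = 3600.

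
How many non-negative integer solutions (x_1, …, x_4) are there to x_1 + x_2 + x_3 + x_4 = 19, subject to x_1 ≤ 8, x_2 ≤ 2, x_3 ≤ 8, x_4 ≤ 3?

Ignoring the caps, the number of non-negative solutions to x_1+…+x_4 = 19 is C(22,3) = 1540.
Subtract solutions that violate a single cap (substitute x_i' = x_i − (cap_i+1)): x_1 ≥ 9 gives C(13,3) = 286; x_2 ≥ 3 gives C(19,3) = 969; x_3 ≥ 9 gives C(13,3) = 286; x_4 ≥ 4 gives C(18,3) = 816. Together 2357.
Add back pairs where two caps are both exceeded: 120 + 4 + 84 + 120 + 455 + 84 = 867.
Subtract triples: 0 + 20 + 0 + 20 = 40.
By inclusion–exclusion the count is 1540 − 2357 + 867 − 40 = 10.

10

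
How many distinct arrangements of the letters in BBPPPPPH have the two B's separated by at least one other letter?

There are 8!/(5!·2!) = 168 arrangements of BBPPPPPH in total.
If the two B's are adjacent, glue them into one block, leaving 7 items to arrange: (7)!/(5!) = 42 ways.
Hence 168 − 42 = 126.

126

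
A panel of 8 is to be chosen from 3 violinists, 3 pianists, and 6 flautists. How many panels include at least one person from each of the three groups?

477

With no constraint there are C(12,8) = 495 possible selections.
Selections missing a whole group: no violinists → C(9,8) = 9; no pianists → C(9,8) = 9; no flautists → C(6,8) = 0.
Add back selections omitting two groups (i.e. drawn from a single group): C(3,8) + C(3,8) + C(6,8) = 0.
By inclusion–exclusion: 495 − 18 + 0 = 477.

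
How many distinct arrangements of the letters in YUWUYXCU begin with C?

With the first slot taken by C, it remains to arrange the other 7 letters (YUWUYXU).
Those 7 letters have U appearing 3 times and Y appearing twice, giving (7)!/(3!·2!) = 420.

420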